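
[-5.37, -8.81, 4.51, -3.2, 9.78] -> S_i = Random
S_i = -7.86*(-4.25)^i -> [-7.86, 33.4, -141.97, 603.38, -2564.36]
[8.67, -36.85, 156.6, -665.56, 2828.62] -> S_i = 8.67*(-4.25)^i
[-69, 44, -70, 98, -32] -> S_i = Random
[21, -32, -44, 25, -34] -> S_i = Random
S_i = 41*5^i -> [41, 205, 1025, 5125, 25625]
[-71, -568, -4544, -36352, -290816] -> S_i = -71*8^i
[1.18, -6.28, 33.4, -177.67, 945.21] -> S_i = 1.18*(-5.32)^i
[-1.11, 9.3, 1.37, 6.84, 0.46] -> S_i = Random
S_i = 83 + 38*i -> [83, 121, 159, 197, 235]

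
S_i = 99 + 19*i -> [99, 118, 137, 156, 175]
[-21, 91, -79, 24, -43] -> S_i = Random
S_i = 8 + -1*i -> [8, 7, 6, 5, 4]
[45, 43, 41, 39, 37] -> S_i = 45 + -2*i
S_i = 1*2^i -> [1, 2, 4, 8, 16]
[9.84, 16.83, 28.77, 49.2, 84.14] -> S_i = 9.84*1.71^i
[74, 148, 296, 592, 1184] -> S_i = 74*2^i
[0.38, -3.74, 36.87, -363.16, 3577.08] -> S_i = 0.38*(-9.85)^i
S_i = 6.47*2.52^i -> [6.47, 16.3, 41.09, 103.54, 260.92]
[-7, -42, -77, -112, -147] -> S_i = -7 + -35*i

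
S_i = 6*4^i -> [6, 24, 96, 384, 1536]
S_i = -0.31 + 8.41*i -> [-0.31, 8.1, 16.51, 24.92, 33.33]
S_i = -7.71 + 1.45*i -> [-7.71, -6.26, -4.81, -3.36, -1.91]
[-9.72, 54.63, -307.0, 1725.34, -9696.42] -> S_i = -9.72*(-5.62)^i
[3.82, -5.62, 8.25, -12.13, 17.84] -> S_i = 3.82*(-1.47)^i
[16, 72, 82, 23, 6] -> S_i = Random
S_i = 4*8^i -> [4, 32, 256, 2048, 16384]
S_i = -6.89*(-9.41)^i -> [-6.89, 64.83, -610.1, 5741.01, -54022.88]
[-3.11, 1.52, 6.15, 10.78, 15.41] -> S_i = -3.11 + 4.63*i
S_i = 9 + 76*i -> [9, 85, 161, 237, 313]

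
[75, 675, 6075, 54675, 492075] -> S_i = 75*9^i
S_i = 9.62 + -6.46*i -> [9.62, 3.16, -3.3, -9.76, -16.22]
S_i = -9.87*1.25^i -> [-9.87, -12.34, -15.42, -19.28, -24.1]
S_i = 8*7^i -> [8, 56, 392, 2744, 19208]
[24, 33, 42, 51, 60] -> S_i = 24 + 9*i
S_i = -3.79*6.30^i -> [-3.79, -23.88, -150.43, -947.68, -5970.37]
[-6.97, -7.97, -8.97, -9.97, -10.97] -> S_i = -6.97 + -1.00*i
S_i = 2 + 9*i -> [2, 11, 20, 29, 38]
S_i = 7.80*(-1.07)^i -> [7.8, -8.35, 8.93, -9.56, 10.22]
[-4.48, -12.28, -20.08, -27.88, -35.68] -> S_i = -4.48 + -7.80*i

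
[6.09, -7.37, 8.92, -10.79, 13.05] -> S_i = 6.09*(-1.21)^i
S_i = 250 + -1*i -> [250, 249, 248, 247, 246]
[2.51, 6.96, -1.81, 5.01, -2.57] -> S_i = Random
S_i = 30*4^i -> [30, 120, 480, 1920, 7680]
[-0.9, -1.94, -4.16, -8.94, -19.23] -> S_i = -0.90*2.15^i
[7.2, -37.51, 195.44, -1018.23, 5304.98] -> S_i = 7.20*(-5.21)^i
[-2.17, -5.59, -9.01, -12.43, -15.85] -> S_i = -2.17 + -3.42*i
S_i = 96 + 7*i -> [96, 103, 110, 117, 124]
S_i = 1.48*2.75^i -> [1.48, 4.07, 11.19, 30.78, 84.64]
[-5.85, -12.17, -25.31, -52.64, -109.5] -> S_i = -5.85*2.08^i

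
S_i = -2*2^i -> [-2, -4, -8, -16, -32]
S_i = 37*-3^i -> [37, -111, 333, -999, 2997]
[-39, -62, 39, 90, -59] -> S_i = Random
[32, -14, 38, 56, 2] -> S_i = Random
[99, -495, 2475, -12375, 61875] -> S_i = 99*-5^i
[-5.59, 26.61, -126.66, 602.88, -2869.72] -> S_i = -5.59*(-4.76)^i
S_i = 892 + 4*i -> [892, 896, 900, 904, 908]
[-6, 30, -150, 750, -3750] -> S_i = -6*-5^i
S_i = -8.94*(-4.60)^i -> [-8.94, 41.12, -189.17, 870.18, -4002.85]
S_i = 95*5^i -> [95, 475, 2375, 11875, 59375]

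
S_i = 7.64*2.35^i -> [7.64, 17.95, 42.19, 99.15, 233.0]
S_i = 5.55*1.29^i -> [5.55, 7.16, 9.24, 11.91, 15.37]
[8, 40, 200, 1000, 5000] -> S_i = 8*5^i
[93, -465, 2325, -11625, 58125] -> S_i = 93*-5^i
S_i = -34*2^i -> [-34, -68, -136, -272, -544]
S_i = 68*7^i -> [68, 476, 3332, 23324, 163268]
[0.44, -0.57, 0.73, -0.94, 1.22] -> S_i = 0.44*(-1.29)^i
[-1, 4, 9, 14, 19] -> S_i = -1 + 5*i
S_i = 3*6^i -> [3, 18, 108, 648, 3888]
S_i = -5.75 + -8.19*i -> [-5.75, -13.94, -22.13, -30.32, -38.51]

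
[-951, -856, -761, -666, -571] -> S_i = -951 + 95*i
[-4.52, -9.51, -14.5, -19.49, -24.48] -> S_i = -4.52 + -4.99*i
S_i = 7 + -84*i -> [7, -77, -161, -245, -329]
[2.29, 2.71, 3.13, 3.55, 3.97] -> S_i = 2.29 + 0.42*i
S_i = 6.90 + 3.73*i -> [6.9, 10.63, 14.36, 18.09, 21.82]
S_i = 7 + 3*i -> [7, 10, 13, 16, 19]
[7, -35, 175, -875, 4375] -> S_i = 7*-5^i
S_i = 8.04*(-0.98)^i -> [8.04, -7.88, 7.72, -7.57, 7.42]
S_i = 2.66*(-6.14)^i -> [2.66, -16.33, 100.28, -615.72, 3780.55]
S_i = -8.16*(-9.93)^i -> [-8.16, 81.03, -804.62, 7989.84, -79339.08]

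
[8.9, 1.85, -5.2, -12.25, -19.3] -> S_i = 8.90 + -7.05*i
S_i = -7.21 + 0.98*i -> [-7.21, -6.23, -5.25, -4.27, -3.29]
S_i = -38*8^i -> [-38, -304, -2432, -19456, -155648]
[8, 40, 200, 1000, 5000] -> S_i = 8*5^i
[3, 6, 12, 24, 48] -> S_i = 3*2^i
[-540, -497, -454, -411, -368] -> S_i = -540 + 43*i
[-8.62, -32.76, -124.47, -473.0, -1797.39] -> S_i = -8.62*3.80^i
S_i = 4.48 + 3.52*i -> [4.48, 8.0, 11.52, 15.04, 18.56]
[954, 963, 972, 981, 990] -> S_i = 954 + 9*i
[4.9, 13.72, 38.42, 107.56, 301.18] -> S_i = 4.90*2.80^i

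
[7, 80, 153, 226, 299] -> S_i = 7 + 73*i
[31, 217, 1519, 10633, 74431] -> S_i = 31*7^i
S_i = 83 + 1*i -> [83, 84, 85, 86, 87]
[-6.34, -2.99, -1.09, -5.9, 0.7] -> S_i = Random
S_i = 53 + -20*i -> [53, 33, 13, -7, -27]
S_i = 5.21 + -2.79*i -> [5.21, 2.42, -0.37, -3.16, -5.95]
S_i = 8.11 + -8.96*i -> [8.11, -0.85, -9.81, -18.77, -27.73]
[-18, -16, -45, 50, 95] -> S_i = Random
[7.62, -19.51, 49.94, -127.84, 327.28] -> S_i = 7.62*(-2.56)^i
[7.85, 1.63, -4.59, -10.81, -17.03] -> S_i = 7.85 + -6.22*i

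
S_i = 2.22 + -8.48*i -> [2.22, -6.26, -14.74, -23.22, -31.7]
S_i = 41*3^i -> [41, 123, 369, 1107, 3321]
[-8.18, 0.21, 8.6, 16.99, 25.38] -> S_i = -8.18 + 8.39*i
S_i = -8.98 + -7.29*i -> [-8.98, -16.27, -23.56, -30.85, -38.14]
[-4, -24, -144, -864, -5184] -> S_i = -4*6^i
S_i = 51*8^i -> [51, 408, 3264, 26112, 208896]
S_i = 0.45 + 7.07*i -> [0.45, 7.52, 14.59, 21.66, 28.73]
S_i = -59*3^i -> [-59, -177, -531, -1593, -4779]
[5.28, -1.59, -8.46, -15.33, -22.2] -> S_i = 5.28 + -6.87*i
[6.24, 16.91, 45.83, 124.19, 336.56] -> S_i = 6.24*2.71^i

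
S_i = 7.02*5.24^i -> [7.02, 36.78, 192.75, 1010.02, 5292.52]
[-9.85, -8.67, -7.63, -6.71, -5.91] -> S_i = -9.85*0.88^i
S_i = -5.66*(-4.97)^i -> [-5.66, 28.13, -139.81, 694.84, -3453.36]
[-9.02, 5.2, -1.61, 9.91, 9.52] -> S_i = Random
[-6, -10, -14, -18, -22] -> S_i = -6 + -4*i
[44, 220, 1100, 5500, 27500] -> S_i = 44*5^i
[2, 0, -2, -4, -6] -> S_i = 2 + -2*i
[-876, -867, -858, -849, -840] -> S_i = -876 + 9*i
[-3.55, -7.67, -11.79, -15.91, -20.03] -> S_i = -3.55 + -4.12*i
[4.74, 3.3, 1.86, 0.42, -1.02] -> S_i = 4.74 + -1.44*i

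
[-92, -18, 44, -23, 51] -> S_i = Random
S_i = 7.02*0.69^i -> [7.02, 4.84, 3.34, 2.31, 1.59]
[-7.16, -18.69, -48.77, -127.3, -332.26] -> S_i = -7.16*2.61^i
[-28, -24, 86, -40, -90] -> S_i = Random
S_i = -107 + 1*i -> [-107, -106, -105, -104, -103]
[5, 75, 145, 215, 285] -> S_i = 5 + 70*i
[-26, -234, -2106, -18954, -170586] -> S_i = -26*9^i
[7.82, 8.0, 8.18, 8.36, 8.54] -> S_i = 7.82 + 0.18*i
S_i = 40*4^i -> [40, 160, 640, 2560, 10240]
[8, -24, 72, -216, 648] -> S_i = 8*-3^i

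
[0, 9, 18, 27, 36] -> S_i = 0 + 9*i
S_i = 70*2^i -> [70, 140, 280, 560, 1120]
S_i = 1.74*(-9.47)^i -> [1.74, -16.48, 156.04, -1477.74, 13994.24]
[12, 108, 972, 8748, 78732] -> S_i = 12*9^i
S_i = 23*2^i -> [23, 46, 92, 184, 368]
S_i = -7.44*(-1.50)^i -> [-7.44, 11.16, -16.74, 25.11, -37.66]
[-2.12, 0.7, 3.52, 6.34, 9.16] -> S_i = -2.12 + 2.82*i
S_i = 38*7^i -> [38, 266, 1862, 13034, 91238]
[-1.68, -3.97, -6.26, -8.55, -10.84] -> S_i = -1.68 + -2.29*i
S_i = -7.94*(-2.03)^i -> [-7.94, 16.12, -32.72, 66.42, -134.84]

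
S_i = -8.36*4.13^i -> [-8.36, -34.53, -142.6, -588.92, -2432.24]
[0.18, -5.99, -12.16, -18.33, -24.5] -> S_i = 0.18 + -6.17*i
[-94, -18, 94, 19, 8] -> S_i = Random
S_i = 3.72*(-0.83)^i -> [3.72, -3.09, 2.56, -2.13, 1.77]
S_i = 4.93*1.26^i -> [4.93, 6.21, 7.83, 9.86, 12.43]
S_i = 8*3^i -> [8, 24, 72, 216, 648]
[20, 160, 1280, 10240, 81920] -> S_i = 20*8^i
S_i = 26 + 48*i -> [26, 74, 122, 170, 218]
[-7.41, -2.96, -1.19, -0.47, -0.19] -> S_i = -7.41*0.40^i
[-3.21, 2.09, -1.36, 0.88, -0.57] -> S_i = -3.21*(-0.65)^i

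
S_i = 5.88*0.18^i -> [5.88, 1.06, 0.19, 0.03, 0.01]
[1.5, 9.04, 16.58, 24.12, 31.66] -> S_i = 1.50 + 7.54*i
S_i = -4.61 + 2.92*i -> [-4.61, -1.69, 1.23, 4.15, 7.07]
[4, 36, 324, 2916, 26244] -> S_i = 4*9^i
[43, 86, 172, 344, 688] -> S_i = 43*2^i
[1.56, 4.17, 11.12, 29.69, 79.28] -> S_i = 1.56*2.67^i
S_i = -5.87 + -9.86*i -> [-5.87, -15.73, -25.59, -35.45, -45.31]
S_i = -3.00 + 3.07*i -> [-3.0, 0.07, 3.14, 6.21, 9.28]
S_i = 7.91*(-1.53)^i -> [7.91, -12.1, 18.52, -28.33, 43.35]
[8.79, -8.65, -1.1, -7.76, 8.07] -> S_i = Random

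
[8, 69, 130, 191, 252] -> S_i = 8 + 61*i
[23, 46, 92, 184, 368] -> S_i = 23*2^i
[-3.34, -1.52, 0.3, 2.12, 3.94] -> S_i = -3.34 + 1.82*i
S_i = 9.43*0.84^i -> [9.43, 7.92, 6.65, 5.59, 4.69]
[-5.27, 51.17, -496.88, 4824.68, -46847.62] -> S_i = -5.27*(-9.71)^i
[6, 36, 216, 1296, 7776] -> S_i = 6*6^i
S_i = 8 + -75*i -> [8, -67, -142, -217, -292]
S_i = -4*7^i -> [-4, -28, -196, -1372, -9604]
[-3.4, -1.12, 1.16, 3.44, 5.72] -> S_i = -3.40 + 2.28*i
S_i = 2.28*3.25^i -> [2.28, 7.41, 24.08, 78.27, 254.37]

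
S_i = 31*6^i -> [31, 186, 1116, 6696, 40176]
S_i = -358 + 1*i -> [-358, -357, -356, -355, -354]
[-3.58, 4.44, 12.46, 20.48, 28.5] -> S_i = -3.58 + 8.02*i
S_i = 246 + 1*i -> [246, 247, 248, 249, 250]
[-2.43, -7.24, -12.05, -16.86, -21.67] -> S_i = -2.43 + -4.81*i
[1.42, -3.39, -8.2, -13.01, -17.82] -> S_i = 1.42 + -4.81*i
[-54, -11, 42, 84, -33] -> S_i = Random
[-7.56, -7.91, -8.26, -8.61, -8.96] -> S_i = -7.56 + -0.35*i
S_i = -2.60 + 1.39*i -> [-2.6, -1.21, 0.18, 1.57, 2.96]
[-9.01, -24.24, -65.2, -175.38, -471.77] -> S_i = -9.01*2.69^i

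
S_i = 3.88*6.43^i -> [3.88, 24.95, 160.42, 1031.49, 6632.47]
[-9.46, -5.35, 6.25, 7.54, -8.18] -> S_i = Random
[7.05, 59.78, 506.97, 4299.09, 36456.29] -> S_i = 7.05*8.48^i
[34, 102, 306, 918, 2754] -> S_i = 34*3^i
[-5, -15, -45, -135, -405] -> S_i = -5*3^i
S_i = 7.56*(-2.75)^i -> [7.56, -20.79, 57.17, -157.22, 432.37]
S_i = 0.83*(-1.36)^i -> [0.83, -1.13, 1.54, -2.09, 2.84]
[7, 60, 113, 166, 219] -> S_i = 7 + 53*i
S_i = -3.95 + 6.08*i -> [-3.95, 2.13, 8.21, 14.29, 20.37]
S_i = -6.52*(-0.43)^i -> [-6.52, 2.8, -1.21, 0.52, -0.22]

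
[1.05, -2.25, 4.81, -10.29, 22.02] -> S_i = 1.05*(-2.14)^i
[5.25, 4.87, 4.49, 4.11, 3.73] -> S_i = 5.25 + -0.38*i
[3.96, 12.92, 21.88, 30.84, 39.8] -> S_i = 3.96 + 8.96*i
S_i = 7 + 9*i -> [7, 16, 25, 34, 43]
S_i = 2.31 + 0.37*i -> [2.31, 2.68, 3.05, 3.42, 3.79]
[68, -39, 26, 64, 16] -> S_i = Random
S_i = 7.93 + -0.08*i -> [7.93, 7.85, 7.77, 7.69, 7.61]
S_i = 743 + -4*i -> [743, 739, 735, 731, 727]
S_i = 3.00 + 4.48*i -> [3.0, 7.48, 11.96, 16.44, 20.92]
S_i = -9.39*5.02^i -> [-9.39, -47.14, -236.63, -1187.89, -5963.21]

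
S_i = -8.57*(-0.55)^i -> [-8.57, 4.71, -2.59, 1.43, -0.78]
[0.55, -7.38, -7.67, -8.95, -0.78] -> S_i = Random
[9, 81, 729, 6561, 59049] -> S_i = 9*9^i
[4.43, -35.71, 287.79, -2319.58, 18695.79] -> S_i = 4.43*(-8.06)^i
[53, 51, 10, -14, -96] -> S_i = Random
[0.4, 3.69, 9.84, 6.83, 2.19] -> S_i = Random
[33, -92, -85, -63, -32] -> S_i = Random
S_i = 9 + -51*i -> [9, -42, -93, -144, -195]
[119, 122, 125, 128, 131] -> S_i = 119 + 3*i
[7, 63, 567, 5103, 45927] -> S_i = 7*9^i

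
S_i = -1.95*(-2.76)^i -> [-1.95, 5.38, -14.85, 41.0, -113.15]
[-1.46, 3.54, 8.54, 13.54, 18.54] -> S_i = -1.46 + 5.00*i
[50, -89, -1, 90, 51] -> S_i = Random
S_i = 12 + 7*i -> [12, 19, 26, 33, 40]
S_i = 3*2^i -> [3, 6, 12, 24, 48]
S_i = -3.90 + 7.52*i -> [-3.9, 3.62, 11.14, 18.66, 26.18]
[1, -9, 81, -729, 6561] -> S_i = 1*-9^i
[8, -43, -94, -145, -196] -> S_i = 8 + -51*i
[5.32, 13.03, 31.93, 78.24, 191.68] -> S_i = 5.32*2.45^i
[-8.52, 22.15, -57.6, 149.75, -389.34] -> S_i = -8.52*(-2.60)^i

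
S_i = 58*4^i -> [58, 232, 928, 3712, 14848]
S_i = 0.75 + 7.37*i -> [0.75, 8.12, 15.49, 22.86, 30.23]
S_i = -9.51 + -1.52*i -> [-9.51, -11.03, -12.55, -14.07, -15.59]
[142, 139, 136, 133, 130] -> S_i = 142 + -3*i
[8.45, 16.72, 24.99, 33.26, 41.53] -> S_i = 8.45 + 8.27*i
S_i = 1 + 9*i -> [1, 10, 19, 28, 37]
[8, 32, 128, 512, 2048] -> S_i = 8*4^i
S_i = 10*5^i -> [10, 50, 250, 1250, 6250]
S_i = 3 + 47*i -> [3, 50, 97, 144, 191]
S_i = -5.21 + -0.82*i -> [-5.21, -6.03, -6.85, -7.67, -8.49]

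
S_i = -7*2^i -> [-7, -14, -28, -56, -112]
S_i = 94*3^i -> [94, 282, 846, 2538, 7614]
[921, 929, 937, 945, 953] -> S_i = 921 + 8*i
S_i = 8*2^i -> [8, 16, 32, 64, 128]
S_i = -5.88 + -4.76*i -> [-5.88, -10.64, -15.4, -20.16, -24.92]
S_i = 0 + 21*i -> [0, 21, 42, 63, 84]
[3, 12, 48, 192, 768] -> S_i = 3*4^i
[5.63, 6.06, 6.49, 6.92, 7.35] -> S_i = 5.63 + 0.43*i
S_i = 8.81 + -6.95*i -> [8.81, 1.86, -5.09, -12.04, -18.99]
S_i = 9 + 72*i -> [9, 81, 153, 225, 297]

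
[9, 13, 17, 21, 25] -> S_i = 9 + 4*i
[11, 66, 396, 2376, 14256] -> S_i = 11*6^i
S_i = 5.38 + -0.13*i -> [5.38, 5.25, 5.12, 4.99, 4.86]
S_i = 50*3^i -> [50, 150, 450, 1350, 4050]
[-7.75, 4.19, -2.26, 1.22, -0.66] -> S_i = -7.75*(-0.54)^i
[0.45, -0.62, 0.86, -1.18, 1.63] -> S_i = 0.45*(-1.38)^i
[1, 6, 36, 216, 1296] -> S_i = 1*6^i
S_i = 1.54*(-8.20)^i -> [1.54, -12.63, 103.55, -849.11, 6962.68]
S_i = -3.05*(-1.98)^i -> [-3.05, 6.04, -11.96, 23.68, -46.88]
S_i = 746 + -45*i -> [746, 701, 656, 611, 566]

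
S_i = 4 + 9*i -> [4, 13, 22, 31, 40]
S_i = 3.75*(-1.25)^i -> [3.75, -4.69, 5.86, -7.32, 9.16]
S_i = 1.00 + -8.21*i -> [1.0, -7.21, -15.42, -23.63, -31.84]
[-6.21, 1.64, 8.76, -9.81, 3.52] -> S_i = Random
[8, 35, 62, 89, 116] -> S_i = 8 + 27*i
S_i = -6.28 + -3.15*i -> [-6.28, -9.43, -12.58, -15.73, -18.88]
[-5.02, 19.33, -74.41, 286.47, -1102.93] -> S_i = -5.02*(-3.85)^i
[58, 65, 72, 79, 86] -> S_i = 58 + 7*i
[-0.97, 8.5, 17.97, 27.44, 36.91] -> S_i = -0.97 + 9.47*i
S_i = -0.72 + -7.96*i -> [-0.72, -8.68, -16.64, -24.6, -32.56]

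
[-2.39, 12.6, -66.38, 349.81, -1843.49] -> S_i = -2.39*(-5.27)^i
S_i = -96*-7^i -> [-96, 672, -4704, 32928, -230496]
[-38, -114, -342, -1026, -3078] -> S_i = -38*3^i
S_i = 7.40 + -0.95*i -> [7.4, 6.45, 5.5, 4.55, 3.6]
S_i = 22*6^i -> [22, 132, 792, 4752, 28512]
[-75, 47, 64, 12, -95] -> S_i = Random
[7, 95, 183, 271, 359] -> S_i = 7 + 88*i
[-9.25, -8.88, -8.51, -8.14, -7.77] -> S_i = -9.25 + 0.37*i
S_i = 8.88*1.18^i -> [8.88, 10.48, 12.36, 14.59, 17.22]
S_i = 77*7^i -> [77, 539, 3773, 26411, 184877]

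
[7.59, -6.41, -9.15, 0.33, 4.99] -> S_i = Random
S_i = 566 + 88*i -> [566, 654, 742, 830, 918]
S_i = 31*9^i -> [31, 279, 2511, 22599, 203391]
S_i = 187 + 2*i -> [187, 189, 191, 193, 195]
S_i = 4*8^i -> [4, 32, 256, 2048, 16384]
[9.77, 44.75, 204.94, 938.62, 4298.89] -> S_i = 9.77*4.58^i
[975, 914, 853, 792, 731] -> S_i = 975 + -61*i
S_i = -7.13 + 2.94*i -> [-7.13, -4.19, -1.25, 1.69, 4.63]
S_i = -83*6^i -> [-83, -498, -2988, -17928, -107568]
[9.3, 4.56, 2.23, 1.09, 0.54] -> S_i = 9.30*0.49^i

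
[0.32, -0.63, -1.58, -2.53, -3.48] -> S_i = 0.32 + -0.95*i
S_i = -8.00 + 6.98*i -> [-8.0, -1.02, 5.96, 12.94, 19.92]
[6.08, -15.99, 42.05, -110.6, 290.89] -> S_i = 6.08*(-2.63)^i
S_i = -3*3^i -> [-3, -9, -27, -81, -243]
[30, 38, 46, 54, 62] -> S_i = 30 + 8*i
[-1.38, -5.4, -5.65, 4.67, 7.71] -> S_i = Random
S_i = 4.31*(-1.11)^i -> [4.31, -4.78, 5.31, -5.89, 6.54]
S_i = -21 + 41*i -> [-21, 20, 61, 102, 143]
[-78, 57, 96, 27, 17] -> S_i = Random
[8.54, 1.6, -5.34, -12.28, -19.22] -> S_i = 8.54 + -6.94*i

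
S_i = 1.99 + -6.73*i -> [1.99, -4.74, -11.47, -18.2, -24.93]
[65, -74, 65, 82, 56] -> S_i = Random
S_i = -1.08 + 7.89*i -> [-1.08, 6.81, 14.7, 22.59, 30.48]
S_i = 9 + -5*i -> [9, 4, -1, -6, -11]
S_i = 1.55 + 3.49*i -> [1.55, 5.04, 8.53, 12.02, 15.51]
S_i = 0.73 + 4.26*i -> [0.73, 4.99, 9.25, 13.51, 17.77]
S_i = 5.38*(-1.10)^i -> [5.38, -5.92, 6.51, -7.16, 7.88]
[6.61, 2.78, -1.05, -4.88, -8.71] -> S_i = 6.61 + -3.83*i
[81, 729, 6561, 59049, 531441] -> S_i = 81*9^i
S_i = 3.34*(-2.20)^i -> [3.34, -7.35, 16.17, -35.56, 78.24]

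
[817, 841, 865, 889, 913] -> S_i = 817 + 24*i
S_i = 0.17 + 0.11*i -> [0.17, 0.28, 0.39, 0.5, 0.61]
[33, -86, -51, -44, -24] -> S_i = Random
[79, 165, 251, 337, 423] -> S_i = 79 + 86*i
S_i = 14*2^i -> [14, 28, 56, 112, 224]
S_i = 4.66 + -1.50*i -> [4.66, 3.16, 1.66, 0.16, -1.34]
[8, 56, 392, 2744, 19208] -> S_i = 8*7^i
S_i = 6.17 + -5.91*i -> [6.17, 0.26, -5.65, -11.56, -17.47]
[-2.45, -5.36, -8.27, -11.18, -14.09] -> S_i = -2.45 + -2.91*i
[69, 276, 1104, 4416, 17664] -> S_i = 69*4^i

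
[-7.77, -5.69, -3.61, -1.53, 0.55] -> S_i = -7.77 + 2.08*i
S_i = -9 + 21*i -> [-9, 12, 33, 54, 75]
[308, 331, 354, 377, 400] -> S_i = 308 + 23*i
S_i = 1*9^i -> [1, 9, 81, 729, 6561]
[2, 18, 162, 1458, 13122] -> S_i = 2*9^i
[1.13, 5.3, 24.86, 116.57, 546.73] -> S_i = 1.13*4.69^i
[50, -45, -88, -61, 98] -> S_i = Random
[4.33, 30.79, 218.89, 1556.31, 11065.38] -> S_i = 4.33*7.11^i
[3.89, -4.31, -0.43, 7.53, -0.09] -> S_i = Random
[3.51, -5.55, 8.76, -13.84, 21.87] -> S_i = 3.51*(-1.58)^i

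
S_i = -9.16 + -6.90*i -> [-9.16, -16.06, -22.96, -29.86, -36.76]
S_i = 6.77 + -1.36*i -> [6.77, 5.41, 4.05, 2.69, 1.33]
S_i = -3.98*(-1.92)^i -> [-3.98, 7.64, -14.67, 28.17, -54.09]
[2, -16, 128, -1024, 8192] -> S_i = 2*-8^i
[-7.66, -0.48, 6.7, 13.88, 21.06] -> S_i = -7.66 + 7.18*i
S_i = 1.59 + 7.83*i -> [1.59, 9.42, 17.25, 25.08, 32.91]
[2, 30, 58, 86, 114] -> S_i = 2 + 28*i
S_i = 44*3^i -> [44, 132, 396, 1188, 3564]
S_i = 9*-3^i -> [9, -27, 81, -243, 729]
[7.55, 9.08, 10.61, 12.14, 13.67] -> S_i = 7.55 + 1.53*i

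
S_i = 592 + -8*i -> [592, 584, 576, 568, 560]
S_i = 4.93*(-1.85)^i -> [4.93, -9.12, 16.87, -31.21, 57.75]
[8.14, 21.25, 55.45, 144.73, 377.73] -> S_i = 8.14*2.61^i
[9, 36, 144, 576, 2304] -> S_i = 9*4^i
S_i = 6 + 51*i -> [6, 57, 108, 159, 210]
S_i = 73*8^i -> [73, 584, 4672, 37376, 299008]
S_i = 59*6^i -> [59, 354, 2124, 12744, 76464]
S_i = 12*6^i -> [12, 72, 432, 2592, 15552]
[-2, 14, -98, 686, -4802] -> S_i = -2*-7^i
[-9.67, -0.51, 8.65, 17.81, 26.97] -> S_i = -9.67 + 9.16*i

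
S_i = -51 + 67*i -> [-51, 16, 83, 150, 217]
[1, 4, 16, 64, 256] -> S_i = 1*4^i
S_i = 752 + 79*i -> [752, 831, 910, 989, 1068]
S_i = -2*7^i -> [-2, -14, -98, -686, -4802]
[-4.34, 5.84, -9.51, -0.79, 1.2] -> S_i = Random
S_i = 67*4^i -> [67, 268, 1072, 4288, 17152]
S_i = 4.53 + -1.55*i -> [4.53, 2.98, 1.43, -0.12, -1.67]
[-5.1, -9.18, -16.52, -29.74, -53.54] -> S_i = -5.10*1.80^i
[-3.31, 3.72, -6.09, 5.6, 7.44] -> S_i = Random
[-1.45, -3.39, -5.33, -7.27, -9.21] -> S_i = -1.45 + -1.94*i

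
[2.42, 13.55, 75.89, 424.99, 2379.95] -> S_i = 2.42*5.60^i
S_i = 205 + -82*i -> [205, 123, 41, -41, -123]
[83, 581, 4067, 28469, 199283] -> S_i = 83*7^i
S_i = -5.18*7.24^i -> [-5.18, -37.5, -271.52, -1965.83, -14232.59]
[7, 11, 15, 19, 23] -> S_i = 7 + 4*i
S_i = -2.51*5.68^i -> [-2.51, -14.26, -80.98, -459.96, -2612.56]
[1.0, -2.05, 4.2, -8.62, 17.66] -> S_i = 1.00*(-2.05)^i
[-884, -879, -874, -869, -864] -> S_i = -884 + 5*i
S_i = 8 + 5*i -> [8, 13, 18, 23, 28]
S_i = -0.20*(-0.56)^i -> [-0.2, 0.11, -0.06, 0.04, -0.02]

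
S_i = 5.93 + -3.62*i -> [5.93, 2.31, -1.31, -4.93, -8.55]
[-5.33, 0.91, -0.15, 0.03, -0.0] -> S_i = -5.33*(-0.17)^i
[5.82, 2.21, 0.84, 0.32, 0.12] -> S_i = 5.82*0.38^i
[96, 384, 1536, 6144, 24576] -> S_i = 96*4^i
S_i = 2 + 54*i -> [2, 56, 110, 164, 218]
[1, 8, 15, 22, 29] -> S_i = 1 + 7*i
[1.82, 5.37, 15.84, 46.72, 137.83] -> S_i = 1.82*2.95^i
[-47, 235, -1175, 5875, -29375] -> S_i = -47*-5^i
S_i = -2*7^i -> [-2, -14, -98, -686, -4802]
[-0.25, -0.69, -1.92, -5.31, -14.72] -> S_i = -0.25*2.77^i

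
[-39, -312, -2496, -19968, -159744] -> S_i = -39*8^i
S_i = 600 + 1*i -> [600, 601, 602, 603, 604]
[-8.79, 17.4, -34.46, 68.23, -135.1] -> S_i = -8.79*(-1.98)^i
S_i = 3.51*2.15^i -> [3.51, 7.55, 16.22, 34.88, 75.0]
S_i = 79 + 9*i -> [79, 88, 97, 106, 115]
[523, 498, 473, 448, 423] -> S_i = 523 + -25*i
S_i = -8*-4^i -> [-8, 32, -128, 512, -2048]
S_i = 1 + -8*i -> [1, -7, -15, -23, -31]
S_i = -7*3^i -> [-7, -21, -63, -189, -567]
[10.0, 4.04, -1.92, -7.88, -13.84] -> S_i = 10.00 + -5.96*i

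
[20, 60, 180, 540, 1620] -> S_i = 20*3^i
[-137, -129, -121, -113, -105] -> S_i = -137 + 8*i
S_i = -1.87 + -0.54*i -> [-1.87, -2.41, -2.95, -3.49, -4.03]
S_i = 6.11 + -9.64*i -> [6.11, -3.53, -13.17, -22.81, -32.45]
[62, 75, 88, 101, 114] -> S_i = 62 + 13*i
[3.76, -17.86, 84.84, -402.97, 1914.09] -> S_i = 3.76*(-4.75)^i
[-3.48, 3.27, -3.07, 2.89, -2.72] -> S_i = -3.48*(-0.94)^i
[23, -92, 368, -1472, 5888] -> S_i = 23*-4^i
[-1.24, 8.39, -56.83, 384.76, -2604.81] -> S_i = -1.24*(-6.77)^i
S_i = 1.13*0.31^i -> [1.13, 0.35, 0.11, 0.03, 0.01]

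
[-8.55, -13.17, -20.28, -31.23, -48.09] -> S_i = -8.55*1.54^i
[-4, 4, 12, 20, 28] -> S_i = -4 + 8*i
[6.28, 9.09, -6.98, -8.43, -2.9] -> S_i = Random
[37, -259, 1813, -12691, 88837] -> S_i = 37*-7^i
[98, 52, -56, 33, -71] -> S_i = Random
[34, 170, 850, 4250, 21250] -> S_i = 34*5^i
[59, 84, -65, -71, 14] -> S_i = Random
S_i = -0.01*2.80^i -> [-0.01, -0.03, -0.08, -0.22, -0.61]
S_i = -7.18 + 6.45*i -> [-7.18, -0.73, 5.72, 12.17, 18.62]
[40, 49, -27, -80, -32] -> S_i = Random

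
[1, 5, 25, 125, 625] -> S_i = 1*5^i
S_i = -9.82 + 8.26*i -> [-9.82, -1.56, 6.7, 14.96, 23.22]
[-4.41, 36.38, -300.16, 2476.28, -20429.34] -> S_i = -4.41*(-8.25)^i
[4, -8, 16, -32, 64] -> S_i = 4*-2^i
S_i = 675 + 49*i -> [675, 724, 773, 822, 871]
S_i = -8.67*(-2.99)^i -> [-8.67, 25.92, -77.51, 231.76, -692.95]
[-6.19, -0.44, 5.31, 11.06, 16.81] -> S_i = -6.19 + 5.75*i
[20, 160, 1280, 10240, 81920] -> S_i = 20*8^i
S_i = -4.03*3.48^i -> [-4.03, -14.02, -48.8, -169.84, -591.05]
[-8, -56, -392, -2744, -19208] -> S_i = -8*7^i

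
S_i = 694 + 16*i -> [694, 710, 726, 742, 758]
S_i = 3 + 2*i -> [3, 5, 7, 9, 11]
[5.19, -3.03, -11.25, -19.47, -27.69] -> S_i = 5.19 + -8.22*i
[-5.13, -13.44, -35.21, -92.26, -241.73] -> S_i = -5.13*2.62^i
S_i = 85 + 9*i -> [85, 94, 103, 112, 121]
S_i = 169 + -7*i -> [169, 162, 155, 148, 141]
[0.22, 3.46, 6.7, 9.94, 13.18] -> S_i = 0.22 + 3.24*i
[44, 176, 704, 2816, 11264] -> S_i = 44*4^i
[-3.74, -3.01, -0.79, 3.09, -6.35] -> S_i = Random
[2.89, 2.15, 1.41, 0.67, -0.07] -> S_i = 2.89 + -0.74*i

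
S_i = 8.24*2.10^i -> [8.24, 17.3, 36.34, 76.31, 160.25]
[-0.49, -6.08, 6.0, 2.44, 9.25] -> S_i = Random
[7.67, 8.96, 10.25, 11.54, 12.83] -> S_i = 7.67 + 1.29*i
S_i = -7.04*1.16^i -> [-7.04, -8.17, -9.47, -10.99, -12.75]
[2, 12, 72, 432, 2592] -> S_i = 2*6^i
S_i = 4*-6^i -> [4, -24, 144, -864, 5184]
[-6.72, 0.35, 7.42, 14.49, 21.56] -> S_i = -6.72 + 7.07*i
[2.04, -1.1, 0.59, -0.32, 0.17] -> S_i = 2.04*(-0.54)^i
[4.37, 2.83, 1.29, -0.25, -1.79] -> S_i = 4.37 + -1.54*i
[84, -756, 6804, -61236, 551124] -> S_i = 84*-9^i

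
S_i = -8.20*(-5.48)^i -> [-8.2, 44.94, -246.25, 1349.45, -7394.96]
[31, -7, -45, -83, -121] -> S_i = 31 + -38*i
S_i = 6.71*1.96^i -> [6.71, 13.15, 25.78, 50.52, 99.03]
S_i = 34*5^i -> [34, 170, 850, 4250, 21250]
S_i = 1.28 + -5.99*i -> [1.28, -4.71, -10.7, -16.69, -22.68]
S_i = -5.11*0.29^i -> [-5.11, -1.48, -0.43, -0.12, -0.04]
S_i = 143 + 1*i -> [143, 144, 145, 146, 147]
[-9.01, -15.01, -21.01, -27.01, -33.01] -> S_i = -9.01 + -6.00*i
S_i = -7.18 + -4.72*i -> [-7.18, -11.9, -16.62, -21.34, -26.06]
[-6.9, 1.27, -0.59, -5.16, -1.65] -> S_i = Random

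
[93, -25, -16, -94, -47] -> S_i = Random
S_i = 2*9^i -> [2, 18, 162, 1458, 13122]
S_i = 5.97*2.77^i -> [5.97, 16.54, 45.81, 126.89, 351.47]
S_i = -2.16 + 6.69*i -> [-2.16, 4.53, 11.22, 17.91, 24.6]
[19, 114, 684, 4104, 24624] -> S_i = 19*6^i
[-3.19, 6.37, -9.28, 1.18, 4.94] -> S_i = Random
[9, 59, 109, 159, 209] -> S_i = 9 + 50*i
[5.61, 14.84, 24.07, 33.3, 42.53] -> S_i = 5.61 + 9.23*i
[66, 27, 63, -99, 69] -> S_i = Random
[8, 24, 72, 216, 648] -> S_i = 8*3^i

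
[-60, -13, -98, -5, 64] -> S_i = Random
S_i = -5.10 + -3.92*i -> [-5.1, -9.02, -12.94, -16.86, -20.78]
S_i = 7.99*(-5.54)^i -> [7.99, -44.26, 245.23, -1358.55, 7526.37]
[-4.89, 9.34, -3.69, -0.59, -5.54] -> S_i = Random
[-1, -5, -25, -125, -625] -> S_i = -1*5^i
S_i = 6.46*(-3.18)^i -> [6.46, -20.54, 65.33, -207.74, 660.6]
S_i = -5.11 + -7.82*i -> [-5.11, -12.93, -20.75, -28.57, -36.39]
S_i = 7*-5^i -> [7, -35, 175, -875, 4375]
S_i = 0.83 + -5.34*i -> [0.83, -4.51, -9.85, -15.19, -20.53]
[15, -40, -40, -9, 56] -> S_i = Random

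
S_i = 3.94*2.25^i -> [3.94, 8.86, 19.95, 44.88, 100.98]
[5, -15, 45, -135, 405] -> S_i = 5*-3^i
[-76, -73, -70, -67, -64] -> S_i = -76 + 3*i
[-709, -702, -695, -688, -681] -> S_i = -709 + 7*i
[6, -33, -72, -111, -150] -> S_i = 6 + -39*i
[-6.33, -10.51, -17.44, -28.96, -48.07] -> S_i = -6.33*1.66^i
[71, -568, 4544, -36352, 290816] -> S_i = 71*-8^i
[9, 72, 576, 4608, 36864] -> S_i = 9*8^i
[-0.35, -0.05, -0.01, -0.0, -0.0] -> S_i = -0.35*0.15^i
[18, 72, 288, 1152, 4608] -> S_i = 18*4^i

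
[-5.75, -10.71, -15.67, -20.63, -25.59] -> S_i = -5.75 + -4.96*i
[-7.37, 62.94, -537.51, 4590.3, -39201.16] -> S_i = -7.37*(-8.54)^i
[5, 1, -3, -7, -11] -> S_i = 5 + -4*i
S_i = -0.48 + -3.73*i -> [-0.48, -4.21, -7.94, -11.67, -15.4]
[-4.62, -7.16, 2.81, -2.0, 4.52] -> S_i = Random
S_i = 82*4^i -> [82, 328, 1312, 5248, 20992]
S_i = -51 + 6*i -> [-51, -45, -39, -33, -27]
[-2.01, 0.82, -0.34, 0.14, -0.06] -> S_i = -2.01*(-0.41)^i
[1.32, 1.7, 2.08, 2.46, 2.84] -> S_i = 1.32 + 0.38*i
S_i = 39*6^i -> [39, 234, 1404, 8424, 50544]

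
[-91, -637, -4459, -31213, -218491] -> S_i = -91*7^i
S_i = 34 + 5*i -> [34, 39, 44, 49, 54]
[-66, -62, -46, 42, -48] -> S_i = Random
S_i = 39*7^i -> [39, 273, 1911, 13377, 93639]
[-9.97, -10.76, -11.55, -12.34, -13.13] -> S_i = -9.97 + -0.79*i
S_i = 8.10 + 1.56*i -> [8.1, 9.66, 11.22, 12.78, 14.34]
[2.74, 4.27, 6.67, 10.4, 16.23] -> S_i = 2.74*1.56^i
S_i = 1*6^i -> [1, 6, 36, 216, 1296]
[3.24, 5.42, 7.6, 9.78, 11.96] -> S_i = 3.24 + 2.18*i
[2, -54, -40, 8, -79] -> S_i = Random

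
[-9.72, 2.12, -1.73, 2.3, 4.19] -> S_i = Random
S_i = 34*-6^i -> [34, -204, 1224, -7344, 44064]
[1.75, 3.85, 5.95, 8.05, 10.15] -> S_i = 1.75 + 2.10*i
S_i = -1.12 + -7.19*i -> [-1.12, -8.31, -15.5, -22.69, -29.88]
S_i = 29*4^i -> [29, 116, 464, 1856, 7424]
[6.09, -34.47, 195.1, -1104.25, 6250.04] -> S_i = 6.09*(-5.66)^i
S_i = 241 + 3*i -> [241, 244, 247, 250, 253]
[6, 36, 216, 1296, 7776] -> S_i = 6*6^i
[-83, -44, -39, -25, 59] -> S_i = Random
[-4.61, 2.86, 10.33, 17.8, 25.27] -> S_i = -4.61 + 7.47*i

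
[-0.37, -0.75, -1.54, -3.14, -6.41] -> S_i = -0.37*2.04^i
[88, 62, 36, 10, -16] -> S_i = 88 + -26*i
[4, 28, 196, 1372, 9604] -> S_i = 4*7^i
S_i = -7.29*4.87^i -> [-7.29, -35.5, -172.9, -842.0, -4100.56]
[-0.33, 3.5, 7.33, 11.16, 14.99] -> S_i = -0.33 + 3.83*i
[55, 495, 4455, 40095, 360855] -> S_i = 55*9^i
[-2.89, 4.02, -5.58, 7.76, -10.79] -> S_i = -2.89*(-1.39)^i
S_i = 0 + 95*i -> [0, 95, 190, 285, 380]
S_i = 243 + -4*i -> [243, 239, 235, 231, 227]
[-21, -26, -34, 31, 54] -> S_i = Random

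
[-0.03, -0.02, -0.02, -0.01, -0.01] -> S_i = -0.03*0.72^i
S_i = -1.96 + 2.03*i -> [-1.96, 0.07, 2.1, 4.13, 6.16]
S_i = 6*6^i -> [6, 36, 216, 1296, 7776]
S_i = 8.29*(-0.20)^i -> [8.29, -1.66, 0.33, -0.07, 0.01]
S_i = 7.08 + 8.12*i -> [7.08, 15.2, 23.32, 31.44, 39.56]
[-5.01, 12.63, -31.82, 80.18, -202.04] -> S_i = -5.01*(-2.52)^i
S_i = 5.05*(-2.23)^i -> [5.05, -11.26, 25.11, -56.0, 124.89]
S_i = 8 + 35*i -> [8, 43, 78, 113, 148]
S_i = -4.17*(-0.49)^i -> [-4.17, 2.04, -1.0, 0.49, -0.24]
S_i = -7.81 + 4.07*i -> [-7.81, -3.74, 0.33, 4.4, 8.47]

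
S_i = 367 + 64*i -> [367, 431, 495, 559, 623]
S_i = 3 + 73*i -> [3, 76, 149, 222, 295]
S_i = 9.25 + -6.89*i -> [9.25, 2.36, -4.53, -11.42, -18.31]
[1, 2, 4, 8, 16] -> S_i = 1*2^i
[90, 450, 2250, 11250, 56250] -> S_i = 90*5^i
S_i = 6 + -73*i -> [6, -67, -140, -213, -286]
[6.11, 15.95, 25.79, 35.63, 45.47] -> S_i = 6.11 + 9.84*i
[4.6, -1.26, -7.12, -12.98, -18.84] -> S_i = 4.60 + -5.86*i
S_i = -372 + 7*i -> [-372, -365, -358, -351, -344]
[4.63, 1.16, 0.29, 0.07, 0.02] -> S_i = 4.63*0.25^i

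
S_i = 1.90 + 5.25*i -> [1.9, 7.15, 12.4, 17.65, 22.9]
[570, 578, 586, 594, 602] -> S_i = 570 + 8*i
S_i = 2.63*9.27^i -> [2.63, 24.38, 226.0, 2095.05, 19421.14]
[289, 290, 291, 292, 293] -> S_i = 289 + 1*i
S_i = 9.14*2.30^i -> [9.14, 21.02, 48.35, 111.21, 255.77]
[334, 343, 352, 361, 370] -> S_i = 334 + 9*i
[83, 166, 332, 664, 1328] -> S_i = 83*2^i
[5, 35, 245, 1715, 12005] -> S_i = 5*7^i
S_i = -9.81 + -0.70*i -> [-9.81, -10.51, -11.21, -11.91, -12.61]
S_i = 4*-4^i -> [4, -16, 64, -256, 1024]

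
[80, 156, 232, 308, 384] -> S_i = 80 + 76*i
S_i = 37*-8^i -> [37, -296, 2368, -18944, 151552]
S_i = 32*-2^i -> [32, -64, 128, -256, 512]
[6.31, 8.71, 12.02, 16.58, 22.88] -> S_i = 6.31*1.38^i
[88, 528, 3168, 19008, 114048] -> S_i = 88*6^i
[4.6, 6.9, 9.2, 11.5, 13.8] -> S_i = 4.60 + 2.30*i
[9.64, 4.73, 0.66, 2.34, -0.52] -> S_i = Random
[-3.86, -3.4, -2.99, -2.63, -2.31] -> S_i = -3.86*0.88^i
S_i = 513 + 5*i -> [513, 518, 523, 528, 533]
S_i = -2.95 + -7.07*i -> [-2.95, -10.02, -17.09, -24.16, -31.23]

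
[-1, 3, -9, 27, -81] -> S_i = -1*-3^i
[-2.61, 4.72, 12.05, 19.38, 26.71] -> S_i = -2.61 + 7.33*i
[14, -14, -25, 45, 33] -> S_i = Random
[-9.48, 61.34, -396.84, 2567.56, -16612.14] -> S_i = -9.48*(-6.47)^i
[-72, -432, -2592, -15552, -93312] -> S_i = -72*6^i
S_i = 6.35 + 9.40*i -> [6.35, 15.75, 25.15, 34.55, 43.95]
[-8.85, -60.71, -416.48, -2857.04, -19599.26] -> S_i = -8.85*6.86^i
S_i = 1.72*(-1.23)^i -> [1.72, -2.12, 2.6, -3.2, 3.94]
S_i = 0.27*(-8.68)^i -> [0.27, -2.34, 20.34, -176.57, 1532.65]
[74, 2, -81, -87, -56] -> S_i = Random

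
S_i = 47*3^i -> [47, 141, 423, 1269, 3807]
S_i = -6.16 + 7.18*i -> [-6.16, 1.02, 8.2, 15.38, 22.56]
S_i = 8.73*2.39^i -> [8.73, 20.86, 49.87, 119.18, 284.84]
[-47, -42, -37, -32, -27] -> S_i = -47 + 5*i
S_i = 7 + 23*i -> [7, 30, 53, 76, 99]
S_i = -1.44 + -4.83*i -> [-1.44, -6.27, -11.1, -15.93, -20.76]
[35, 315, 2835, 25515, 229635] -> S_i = 35*9^i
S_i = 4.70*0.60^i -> [4.7, 2.82, 1.69, 1.02, 0.61]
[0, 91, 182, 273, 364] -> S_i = 0 + 91*i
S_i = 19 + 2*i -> [19, 21, 23, 25, 27]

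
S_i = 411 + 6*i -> [411, 417, 423, 429, 435]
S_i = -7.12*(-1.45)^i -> [-7.12, 10.32, -14.97, 21.71, -31.47]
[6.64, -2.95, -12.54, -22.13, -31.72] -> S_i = 6.64 + -9.59*i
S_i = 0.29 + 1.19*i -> [0.29, 1.48, 2.67, 3.86, 5.05]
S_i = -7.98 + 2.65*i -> [-7.98, -5.33, -2.68, -0.03, 2.62]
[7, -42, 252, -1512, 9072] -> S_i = 7*-6^i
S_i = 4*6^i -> [4, 24, 144, 864, 5184]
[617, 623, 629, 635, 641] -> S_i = 617 + 6*i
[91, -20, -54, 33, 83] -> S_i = Random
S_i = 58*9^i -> [58, 522, 4698, 42282, 380538]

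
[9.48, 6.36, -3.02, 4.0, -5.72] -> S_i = Random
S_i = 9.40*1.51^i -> [9.4, 14.19, 21.43, 32.36, 48.87]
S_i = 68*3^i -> [68, 204, 612, 1836, 5508]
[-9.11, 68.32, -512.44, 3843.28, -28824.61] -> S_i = -9.11*(-7.50)^i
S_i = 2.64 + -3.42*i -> [2.64, -0.78, -4.2, -7.62, -11.04]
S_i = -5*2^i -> [-5, -10, -20, -40, -80]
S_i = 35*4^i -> [35, 140, 560, 2240, 8960]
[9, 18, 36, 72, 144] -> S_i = 9*2^i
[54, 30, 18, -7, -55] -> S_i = Random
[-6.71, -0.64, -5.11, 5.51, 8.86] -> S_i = Random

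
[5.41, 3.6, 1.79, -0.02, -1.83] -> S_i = 5.41 + -1.81*i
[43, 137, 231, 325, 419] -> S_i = 43 + 94*i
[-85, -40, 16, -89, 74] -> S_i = Random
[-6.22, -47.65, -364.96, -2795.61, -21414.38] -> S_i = -6.22*7.66^i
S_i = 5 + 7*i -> [5, 12, 19, 26, 33]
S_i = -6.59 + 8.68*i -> [-6.59, 2.09, 10.77, 19.45, 28.13]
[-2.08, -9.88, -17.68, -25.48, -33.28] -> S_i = -2.08 + -7.80*i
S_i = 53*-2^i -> [53, -106, 212, -424, 848]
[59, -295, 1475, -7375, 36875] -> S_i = 59*-5^i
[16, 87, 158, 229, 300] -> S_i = 16 + 71*i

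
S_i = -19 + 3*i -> [-19, -16, -13, -10, -7]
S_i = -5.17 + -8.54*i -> [-5.17, -13.71, -22.25, -30.79, -39.33]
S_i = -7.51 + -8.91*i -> [-7.51, -16.42, -25.33, -34.24, -43.15]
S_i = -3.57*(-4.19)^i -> [-3.57, 14.96, -62.68, 262.61, -1100.33]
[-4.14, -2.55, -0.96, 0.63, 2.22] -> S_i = -4.14 + 1.59*i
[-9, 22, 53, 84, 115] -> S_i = -9 + 31*i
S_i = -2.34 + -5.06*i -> [-2.34, -7.4, -12.46, -17.52, -22.58]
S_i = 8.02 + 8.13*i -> [8.02, 16.15, 24.28, 32.41, 40.54]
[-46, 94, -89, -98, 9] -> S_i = Random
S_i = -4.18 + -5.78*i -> [-4.18, -9.96, -15.74, -21.52, -27.3]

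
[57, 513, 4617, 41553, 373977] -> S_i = 57*9^i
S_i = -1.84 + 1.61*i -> [-1.84, -0.23, 1.38, 2.99, 4.6]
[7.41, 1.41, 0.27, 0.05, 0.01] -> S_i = 7.41*0.19^i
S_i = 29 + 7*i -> [29, 36, 43, 50, 57]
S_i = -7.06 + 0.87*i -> [-7.06, -6.19, -5.32, -4.45, -3.58]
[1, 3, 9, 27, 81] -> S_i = 1*3^i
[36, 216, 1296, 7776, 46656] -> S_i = 36*6^i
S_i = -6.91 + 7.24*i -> [-6.91, 0.33, 7.57, 14.81, 22.05]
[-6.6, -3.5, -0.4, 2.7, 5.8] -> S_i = -6.60 + 3.10*i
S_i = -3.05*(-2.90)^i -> [-3.05, 8.84, -25.65, 74.39, -215.72]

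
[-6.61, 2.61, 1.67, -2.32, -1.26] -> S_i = Random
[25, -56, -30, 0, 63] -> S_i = Random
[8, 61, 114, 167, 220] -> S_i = 8 + 53*i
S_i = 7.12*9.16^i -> [7.12, 65.22, 597.41, 5472.26, 50125.87]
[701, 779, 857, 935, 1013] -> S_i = 701 + 78*i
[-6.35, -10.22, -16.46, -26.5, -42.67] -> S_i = -6.35*1.61^i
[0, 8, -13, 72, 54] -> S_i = Random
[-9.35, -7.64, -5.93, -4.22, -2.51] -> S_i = -9.35 + 1.71*i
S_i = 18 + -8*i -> [18, 10, 2, -6, -14]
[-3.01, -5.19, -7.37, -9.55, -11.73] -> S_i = -3.01 + -2.18*i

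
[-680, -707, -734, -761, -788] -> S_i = -680 + -27*i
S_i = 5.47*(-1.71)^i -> [5.47, -9.35, 15.99, -27.35, 46.77]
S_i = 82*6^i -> [82, 492, 2952, 17712, 106272]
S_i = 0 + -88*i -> [0, -88, -176, -264, -352]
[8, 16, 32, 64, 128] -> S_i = 8*2^i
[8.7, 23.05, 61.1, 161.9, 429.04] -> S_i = 8.70*2.65^i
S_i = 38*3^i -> [38, 114, 342, 1026, 3078]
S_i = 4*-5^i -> [4, -20, 100, -500, 2500]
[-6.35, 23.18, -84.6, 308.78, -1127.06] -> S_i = -6.35*(-3.65)^i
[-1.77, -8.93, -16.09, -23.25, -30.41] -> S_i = -1.77 + -7.16*i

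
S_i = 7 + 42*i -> [7, 49, 91, 133, 175]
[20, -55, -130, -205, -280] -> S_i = 20 + -75*i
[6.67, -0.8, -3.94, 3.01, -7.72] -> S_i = Random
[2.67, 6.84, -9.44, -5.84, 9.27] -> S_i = Random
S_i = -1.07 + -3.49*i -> [-1.07, -4.56, -8.05, -11.54, -15.03]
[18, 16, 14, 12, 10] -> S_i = 18 + -2*i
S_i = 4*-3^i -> [4, -12, 36, -108, 324]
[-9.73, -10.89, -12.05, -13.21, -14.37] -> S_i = -9.73 + -1.16*i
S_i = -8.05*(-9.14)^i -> [-8.05, 73.58, -672.49, 6146.59, -56179.86]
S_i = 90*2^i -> [90, 180, 360, 720, 1440]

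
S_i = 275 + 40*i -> [275, 315, 355, 395, 435]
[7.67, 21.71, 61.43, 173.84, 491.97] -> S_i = 7.67*2.83^i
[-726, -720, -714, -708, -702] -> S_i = -726 + 6*i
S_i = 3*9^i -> [3, 27, 243, 2187, 19683]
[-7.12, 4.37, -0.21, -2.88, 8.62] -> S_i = Random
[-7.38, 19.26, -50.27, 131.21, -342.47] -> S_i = -7.38*(-2.61)^i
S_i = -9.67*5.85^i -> [-9.67, -56.57, -330.93, -1935.95, -11325.31]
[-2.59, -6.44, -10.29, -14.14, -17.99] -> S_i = -2.59 + -3.85*i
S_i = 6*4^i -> [6, 24, 96, 384, 1536]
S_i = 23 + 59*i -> [23, 82, 141, 200, 259]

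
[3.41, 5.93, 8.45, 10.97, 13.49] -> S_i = 3.41 + 2.52*i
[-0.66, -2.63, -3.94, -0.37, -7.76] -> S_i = Random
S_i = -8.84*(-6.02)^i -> [-8.84, 53.22, -320.37, 1928.6, -11610.16]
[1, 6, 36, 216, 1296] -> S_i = 1*6^i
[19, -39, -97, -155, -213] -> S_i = 19 + -58*i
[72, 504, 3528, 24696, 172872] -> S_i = 72*7^i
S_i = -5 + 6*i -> [-5, 1, 7, 13, 19]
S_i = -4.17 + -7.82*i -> [-4.17, -11.99, -19.81, -27.63, -35.45]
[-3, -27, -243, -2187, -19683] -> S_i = -3*9^i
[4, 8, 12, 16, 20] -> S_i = 4 + 4*i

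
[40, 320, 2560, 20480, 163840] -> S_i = 40*8^i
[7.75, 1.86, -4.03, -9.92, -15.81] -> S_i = 7.75 + -5.89*i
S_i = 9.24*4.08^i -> [9.24, 37.7, 153.81, 627.56, 2560.43]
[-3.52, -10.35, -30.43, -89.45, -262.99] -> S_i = -3.52*2.94^i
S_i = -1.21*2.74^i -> [-1.21, -3.32, -9.08, -24.89, -68.2]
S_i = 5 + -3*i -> [5, 2, -1, -4, -7]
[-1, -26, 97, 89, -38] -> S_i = Random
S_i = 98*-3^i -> [98, -294, 882, -2646, 7938]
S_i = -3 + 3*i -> [-3, 0, 3, 6, 9]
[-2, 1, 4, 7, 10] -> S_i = -2 + 3*i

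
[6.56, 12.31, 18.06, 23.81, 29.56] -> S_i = 6.56 + 5.75*i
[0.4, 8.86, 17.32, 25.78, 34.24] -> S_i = 0.40 + 8.46*i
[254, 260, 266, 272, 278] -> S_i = 254 + 6*i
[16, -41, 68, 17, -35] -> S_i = Random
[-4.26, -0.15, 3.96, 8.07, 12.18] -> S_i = -4.26 + 4.11*i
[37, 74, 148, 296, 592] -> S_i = 37*2^i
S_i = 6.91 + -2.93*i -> [6.91, 3.98, 1.05, -1.88, -4.81]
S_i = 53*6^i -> [53, 318, 1908, 11448, 68688]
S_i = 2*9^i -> [2, 18, 162, 1458, 13122]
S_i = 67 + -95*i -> [67, -28, -123, -218, -313]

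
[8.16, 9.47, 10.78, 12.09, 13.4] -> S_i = 8.16 + 1.31*i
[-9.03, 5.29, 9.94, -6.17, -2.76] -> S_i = Random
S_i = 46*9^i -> [46, 414, 3726, 33534, 301806]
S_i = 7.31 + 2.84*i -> [7.31, 10.15, 12.99, 15.83, 18.67]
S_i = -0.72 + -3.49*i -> [-0.72, -4.21, -7.7, -11.19, -14.68]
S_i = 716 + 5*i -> [716, 721, 726, 731, 736]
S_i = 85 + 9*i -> [85, 94, 103, 112, 121]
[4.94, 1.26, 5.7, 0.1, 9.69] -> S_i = Random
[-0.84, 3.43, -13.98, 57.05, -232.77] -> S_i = -0.84*(-4.08)^i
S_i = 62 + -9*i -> [62, 53, 44, 35, 26]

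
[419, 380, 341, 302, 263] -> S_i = 419 + -39*i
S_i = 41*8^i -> [41, 328, 2624, 20992, 167936]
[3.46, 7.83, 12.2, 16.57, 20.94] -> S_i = 3.46 + 4.37*i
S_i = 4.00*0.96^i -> [4.0, 3.84, 3.69, 3.54, 3.4]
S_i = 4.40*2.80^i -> [4.4, 12.32, 34.5, 96.59, 270.45]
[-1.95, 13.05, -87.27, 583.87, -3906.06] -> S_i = -1.95*(-6.69)^i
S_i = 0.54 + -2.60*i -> [0.54, -2.06, -4.66, -7.26, -9.86]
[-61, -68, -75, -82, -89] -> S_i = -61 + -7*i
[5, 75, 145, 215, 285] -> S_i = 5 + 70*i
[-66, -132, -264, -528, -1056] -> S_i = -66*2^i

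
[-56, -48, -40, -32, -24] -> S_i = -56 + 8*i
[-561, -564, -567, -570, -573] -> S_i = -561 + -3*i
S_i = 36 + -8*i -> [36, 28, 20, 12, 4]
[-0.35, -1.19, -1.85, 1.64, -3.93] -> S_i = Random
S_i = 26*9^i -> [26, 234, 2106, 18954, 170586]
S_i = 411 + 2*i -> [411, 413, 415, 417, 419]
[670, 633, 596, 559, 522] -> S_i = 670 + -37*i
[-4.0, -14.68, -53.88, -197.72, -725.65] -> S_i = -4.00*3.67^i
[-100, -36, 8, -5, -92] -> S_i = Random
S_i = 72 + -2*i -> [72, 70, 68, 66, 64]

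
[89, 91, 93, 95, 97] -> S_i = 89 + 2*i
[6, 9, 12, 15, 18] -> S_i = 6 + 3*i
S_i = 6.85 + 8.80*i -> [6.85, 15.65, 24.45, 33.25, 42.05]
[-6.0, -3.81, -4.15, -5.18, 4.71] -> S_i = Random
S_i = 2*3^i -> [2, 6, 18, 54, 162]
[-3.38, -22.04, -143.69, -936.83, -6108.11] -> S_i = -3.38*6.52^i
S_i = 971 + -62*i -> [971, 909, 847, 785, 723]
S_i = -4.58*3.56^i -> [-4.58, -16.3, -58.05, -206.64, -735.64]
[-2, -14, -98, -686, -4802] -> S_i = -2*7^i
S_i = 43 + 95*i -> [43, 138, 233, 328, 423]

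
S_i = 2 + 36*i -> [2, 38, 74, 110, 146]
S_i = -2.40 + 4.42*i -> [-2.4, 2.02, 6.44, 10.86, 15.28]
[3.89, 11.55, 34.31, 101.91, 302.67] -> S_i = 3.89*2.97^i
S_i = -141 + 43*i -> [-141, -98, -55, -12, 31]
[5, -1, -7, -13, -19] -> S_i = 5 + -6*i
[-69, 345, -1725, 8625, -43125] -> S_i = -69*-5^i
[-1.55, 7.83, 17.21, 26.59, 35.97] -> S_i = -1.55 + 9.38*i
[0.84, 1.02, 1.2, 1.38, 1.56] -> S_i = 0.84 + 0.18*i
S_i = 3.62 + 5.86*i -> [3.62, 9.48, 15.34, 21.2, 27.06]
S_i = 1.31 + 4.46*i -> [1.31, 5.77, 10.23, 14.69, 19.15]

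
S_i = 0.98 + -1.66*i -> [0.98, -0.68, -2.34, -4.0, -5.66]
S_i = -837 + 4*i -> [-837, -833, -829, -825, -821]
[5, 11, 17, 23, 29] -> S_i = 5 + 6*i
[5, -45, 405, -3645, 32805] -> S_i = 5*-9^i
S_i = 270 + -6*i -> [270, 264, 258, 252, 246]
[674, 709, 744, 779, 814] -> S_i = 674 + 35*i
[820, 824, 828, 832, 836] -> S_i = 820 + 4*i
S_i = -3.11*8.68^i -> [-3.11, -26.99, -234.31, -2033.85, -17653.84]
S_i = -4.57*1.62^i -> [-4.57, -7.4, -11.99, -19.43, -31.48]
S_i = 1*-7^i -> [1, -7, 49, -343, 2401]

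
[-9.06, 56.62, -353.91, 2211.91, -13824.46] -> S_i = -9.06*(-6.25)^i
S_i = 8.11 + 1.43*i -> [8.11, 9.54, 10.97, 12.4, 13.83]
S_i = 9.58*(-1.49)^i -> [9.58, -14.27, 21.27, -31.69, 47.22]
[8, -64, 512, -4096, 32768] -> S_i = 8*-8^i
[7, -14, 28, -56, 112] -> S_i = 7*-2^i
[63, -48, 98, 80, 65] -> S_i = Random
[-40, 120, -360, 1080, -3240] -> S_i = -40*-3^i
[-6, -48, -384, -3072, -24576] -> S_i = -6*8^i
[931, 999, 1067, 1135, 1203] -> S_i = 931 + 68*i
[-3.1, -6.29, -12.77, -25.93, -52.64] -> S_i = -3.10*2.03^i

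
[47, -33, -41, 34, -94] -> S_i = Random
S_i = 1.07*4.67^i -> [1.07, 5.0, 23.34, 108.98, 508.92]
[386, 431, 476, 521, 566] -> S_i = 386 + 45*i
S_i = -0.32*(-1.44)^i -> [-0.32, 0.46, -0.66, 0.96, -1.38]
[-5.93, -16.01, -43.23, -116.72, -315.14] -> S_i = -5.93*2.70^i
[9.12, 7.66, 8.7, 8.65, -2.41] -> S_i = Random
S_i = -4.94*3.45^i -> [-4.94, -17.04, -58.8, -202.85, -699.85]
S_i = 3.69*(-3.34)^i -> [3.69, -12.32, 41.16, -137.49, 459.21]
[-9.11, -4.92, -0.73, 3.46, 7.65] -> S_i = -9.11 + 4.19*i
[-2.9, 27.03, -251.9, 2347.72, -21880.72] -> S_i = -2.90*(-9.32)^i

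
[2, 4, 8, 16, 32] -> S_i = 2*2^i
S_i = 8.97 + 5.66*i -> [8.97, 14.63, 20.29, 25.95, 31.61]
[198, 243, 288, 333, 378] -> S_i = 198 + 45*i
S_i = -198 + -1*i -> [-198, -199, -200, -201, -202]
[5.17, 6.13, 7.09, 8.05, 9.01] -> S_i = 5.17 + 0.96*i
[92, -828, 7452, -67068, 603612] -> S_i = 92*-9^i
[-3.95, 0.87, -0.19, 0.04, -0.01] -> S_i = -3.95*(-0.22)^i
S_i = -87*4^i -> [-87, -348, -1392, -5568, -22272]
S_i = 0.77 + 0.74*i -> [0.77, 1.51, 2.25, 2.99, 3.73]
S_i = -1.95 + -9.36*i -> [-1.95, -11.31, -20.67, -30.03, -39.39]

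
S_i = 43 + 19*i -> [43, 62, 81, 100, 119]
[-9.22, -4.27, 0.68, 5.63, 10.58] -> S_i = -9.22 + 4.95*i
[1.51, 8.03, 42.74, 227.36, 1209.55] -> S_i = 1.51*5.32^i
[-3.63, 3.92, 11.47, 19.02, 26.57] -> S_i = -3.63 + 7.55*i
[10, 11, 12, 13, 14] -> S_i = 10 + 1*i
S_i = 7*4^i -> [7, 28, 112, 448, 1792]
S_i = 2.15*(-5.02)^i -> [2.15, -10.79, 54.18, -271.99, 1365.38]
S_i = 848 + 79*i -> [848, 927, 1006, 1085, 1164]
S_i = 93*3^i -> [93, 279, 837, 2511, 7533]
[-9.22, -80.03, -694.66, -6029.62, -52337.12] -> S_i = -9.22*8.68^i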